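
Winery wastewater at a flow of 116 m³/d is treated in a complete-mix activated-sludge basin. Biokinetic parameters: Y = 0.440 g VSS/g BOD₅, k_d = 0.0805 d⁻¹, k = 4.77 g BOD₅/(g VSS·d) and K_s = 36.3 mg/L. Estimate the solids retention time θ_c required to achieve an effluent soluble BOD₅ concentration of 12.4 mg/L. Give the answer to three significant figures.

θ_c ≈ 2.20 d

From 1/θ_c = Y·k·S/(K_s + S) − k_d: Y·k·S/(K_s+S) = 0.440 × 4.77 × 12.4 / (36.3 + 12.4) = 0.5344 d⁻¹.
Then 1/θ_c = μ − k_d = 0.5344 − 0.0805 = 0.4539 d⁻¹, giving θ_c = 2.203 d.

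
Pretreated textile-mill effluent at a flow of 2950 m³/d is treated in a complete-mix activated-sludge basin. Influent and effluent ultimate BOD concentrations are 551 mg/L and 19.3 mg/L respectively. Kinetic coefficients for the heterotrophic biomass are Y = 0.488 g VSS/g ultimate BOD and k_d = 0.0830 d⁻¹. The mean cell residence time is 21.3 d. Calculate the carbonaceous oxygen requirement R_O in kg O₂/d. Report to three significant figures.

R_O ≈ 1180 kg O₂/d

Correct the yield for decay: Y_obs = Y/(1 + k_d θ_c) = 0.488 / (1 + 0.0830 × 21.3) = 0.488 / 2.768 = 0.1763.
Q·(S₀ − S) = 2950 × (551 − 19.3) × 10⁻³ = 1569 kg/d removed.
P_X = Y_obs·Q·(S₀ − S) = 0.1763 × 1569 = 276.5 kg VSS/d.
Carbonaceous O₂ demand = substrate oxidised − cell-mass equivalent = 1569 − 1.42 × 276.5 = 1176 kg O₂/d.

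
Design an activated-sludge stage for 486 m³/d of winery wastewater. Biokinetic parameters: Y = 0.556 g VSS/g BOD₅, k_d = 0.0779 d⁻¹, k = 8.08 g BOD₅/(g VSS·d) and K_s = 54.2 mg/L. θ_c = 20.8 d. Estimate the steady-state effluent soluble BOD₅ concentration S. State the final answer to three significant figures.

For a completely mixed reactor with recycle the Lawrence–McCarty relation gives S = K_s·(1 + k_d·θ_c) / [θ_c·(Y·k − k_d) − 1] = 54.2 × (1 + 0.0779 × 20.8) / [20.8 × (0.556 × 8.08 − 0.0779) − 1] = 142.0 / 90.82 = 1.564 mg/L.

S ≈ 1.56 mg/L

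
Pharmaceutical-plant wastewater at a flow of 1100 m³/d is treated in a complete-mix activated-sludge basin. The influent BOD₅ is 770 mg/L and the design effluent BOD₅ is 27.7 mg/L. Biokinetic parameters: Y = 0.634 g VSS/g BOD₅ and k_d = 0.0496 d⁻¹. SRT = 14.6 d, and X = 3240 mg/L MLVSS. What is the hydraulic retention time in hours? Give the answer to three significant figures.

τ ≈ 29.5 h

Rearranging the biomass balance for a CMAS with decay, V = Y·Q·ΔS·θ_c / [X·(1+k_d θ_c)] = 0.634 × 1100 × (770 − 27.7) × 14.6 / [3240 × (1 + 0.0496 × 14.6)] = 7.56×10^6 / 5586 = 1353 m³.
HRT = V/Q = 1353 m³ / 1100 m³·d⁻¹ = 1.230 d × 24 = 29.52 h.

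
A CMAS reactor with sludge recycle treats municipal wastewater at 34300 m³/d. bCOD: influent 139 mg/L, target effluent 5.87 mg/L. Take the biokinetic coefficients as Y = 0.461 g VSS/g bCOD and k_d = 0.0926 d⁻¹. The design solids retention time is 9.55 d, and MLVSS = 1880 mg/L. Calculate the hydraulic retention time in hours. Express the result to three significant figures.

τ ≈ 3.97 h

From the SRT design equation V = Y Q (S₀−S) θ_c / [X (1 + k_d θ_c)] = 0.461 × 34300 × (139 − 5.87) × 9.55 / [1880 × (1 + 0.0926 × 9.55)] = 2.01×10^7 / 3543 = 5675 m³.
Hydraulic retention time τ = V/Q = 5675 / 34300 = 0.1654 d = 3.971 h.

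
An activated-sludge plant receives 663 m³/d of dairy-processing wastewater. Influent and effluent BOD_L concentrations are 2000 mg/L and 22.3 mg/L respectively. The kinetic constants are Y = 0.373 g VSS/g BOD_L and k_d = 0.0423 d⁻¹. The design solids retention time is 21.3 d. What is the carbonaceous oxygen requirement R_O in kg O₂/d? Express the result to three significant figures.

Y_obs = Y / (1 + k_d θ_c) = 0.373 / (1 + 0.0423 × 21.3) = 0.373 / 1.901 = 0.1962.
Mass of BOD_L removed per day: Q(S₀ − S) = 663 × 1978 g/m³ = 1311 kg/d.
Net sludge production P_X = 0.1962 × 1311 = 257.3 kg VSS/d.
R_O = Q·(S₀ − S) − 1.42·P_X = 1311 − 1.42 × 257.3 = 945.9 kg O₂/d.

R_O ≈ 946 kg O₂/d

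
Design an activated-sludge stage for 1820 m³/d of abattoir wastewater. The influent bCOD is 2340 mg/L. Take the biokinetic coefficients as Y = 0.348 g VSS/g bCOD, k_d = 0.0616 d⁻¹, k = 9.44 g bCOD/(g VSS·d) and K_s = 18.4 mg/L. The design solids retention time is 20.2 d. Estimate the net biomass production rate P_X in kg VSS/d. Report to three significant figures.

P_X ≈ 660 kg VSS/d

From the Monod/SRT balance for a CMAS, S = K_s·(1+k_d θ_c)/[θ_c·(Y k − k_d) − 1] = 18.4 × (1 + 0.0616 × 20.2) / [20.2 × (0.348 × 9.44 − 0.0616) − 1] = 41.30 / 64.12 = 0.6441 mg/L.
Observed yield with endogenous decay: Y_obs = Y / (1 + k_d·θ_c) = 0.348 / (1 + 0.0616 × 20.2) = 0.348 / 2.244 = 0.1551 g VSS/g bCOD.
Q·(S₀ − S) = 1820 × (2340 − 0.644) × 10⁻³ = 4258 kg/d removed.
P_X = Y_obs · Q(S₀ − S) = 0.1551 × 4258 = 660.2 kg VSS/d.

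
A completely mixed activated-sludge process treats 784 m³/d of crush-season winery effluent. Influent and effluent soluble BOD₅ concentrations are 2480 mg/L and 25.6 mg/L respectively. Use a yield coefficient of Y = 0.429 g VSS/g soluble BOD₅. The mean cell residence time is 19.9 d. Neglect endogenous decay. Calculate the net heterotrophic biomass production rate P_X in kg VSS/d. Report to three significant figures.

No decay correction is needed, so Y_obs = Y = 0.429.
ΔS = 2480 − 25.6 = 2454 mg/L, so the substrate removal rate is 784 × 2454/1000 = 1924 kg soluble BOD₅/d.
P_X = Y_obs · Q(S₀ − S) = 0.4290 × 1924 = 825.5 kg VSS/d.

P_X ≈ 826 kg VSS/d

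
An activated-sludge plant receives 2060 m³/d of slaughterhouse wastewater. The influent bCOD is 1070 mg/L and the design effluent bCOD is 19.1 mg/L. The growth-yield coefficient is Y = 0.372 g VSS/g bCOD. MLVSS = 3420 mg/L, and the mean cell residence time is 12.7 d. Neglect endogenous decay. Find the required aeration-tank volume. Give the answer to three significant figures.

V ≈ 2990 m³

V·X = Y·Q·ΔS·θ_c gives V = 0.372 × 2060 × (1070 − 19.1) × 12.7 / 3420 = 2991 m³.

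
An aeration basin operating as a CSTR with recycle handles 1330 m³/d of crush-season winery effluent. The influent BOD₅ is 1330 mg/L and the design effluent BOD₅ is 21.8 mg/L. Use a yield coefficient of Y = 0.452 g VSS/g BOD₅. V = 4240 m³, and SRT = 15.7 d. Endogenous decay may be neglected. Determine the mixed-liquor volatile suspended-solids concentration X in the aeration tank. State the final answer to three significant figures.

From V·X = Y·Q·(S₀ − S)·θ_c (decay neglected): X = 0.452 × 1330 × (1330 − 21.8) × 15.7 / 4240 = 2912 mg/L.

X ≈ 2910 mg/L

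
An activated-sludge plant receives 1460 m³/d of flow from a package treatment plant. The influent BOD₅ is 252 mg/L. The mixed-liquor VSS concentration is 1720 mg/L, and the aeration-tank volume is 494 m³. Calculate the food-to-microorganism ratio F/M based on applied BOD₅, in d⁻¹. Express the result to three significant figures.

F/M ≈ 0.433 d⁻¹

Food-to-microorganism ratio F/M = Q S₀ / (V X) = 1460 × 252 / (494.0 × 1720) = 0.4330 d⁻¹.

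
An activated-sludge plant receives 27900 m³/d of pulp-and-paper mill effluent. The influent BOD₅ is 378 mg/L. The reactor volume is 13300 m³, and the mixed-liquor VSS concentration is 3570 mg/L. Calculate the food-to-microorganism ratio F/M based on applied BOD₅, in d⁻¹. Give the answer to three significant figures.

Food-to-microorganism ratio F/M = Q S₀ / (V X) = 27900 × 378 / (13300 × 3570) = 0.2221 d⁻¹.

F/M ≈ 0.222 d⁻¹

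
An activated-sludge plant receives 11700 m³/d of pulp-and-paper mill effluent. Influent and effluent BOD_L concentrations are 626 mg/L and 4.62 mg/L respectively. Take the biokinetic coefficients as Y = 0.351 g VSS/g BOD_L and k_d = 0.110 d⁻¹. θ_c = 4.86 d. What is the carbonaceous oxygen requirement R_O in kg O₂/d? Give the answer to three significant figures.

R_O ≈ 4910 kg O₂/d

Y_obs = Y / (1 + k_d θ_c) = 0.351 / (1 + 0.110 × 4.86) = 0.351 / 1.535 = 0.2287.
Q·(S₀ − S) = 11700 × (626 − 4.62) × 10⁻³ = 7270 kg/d removed.
P_X = Y_obs·Q·(S₀ − S) = 0.2287 × 7270 = 1663 kg VSS/d.
R_O = Q·ΔS − 1.42 P_X = 7270 − 2361 = 4909 kg O₂/d.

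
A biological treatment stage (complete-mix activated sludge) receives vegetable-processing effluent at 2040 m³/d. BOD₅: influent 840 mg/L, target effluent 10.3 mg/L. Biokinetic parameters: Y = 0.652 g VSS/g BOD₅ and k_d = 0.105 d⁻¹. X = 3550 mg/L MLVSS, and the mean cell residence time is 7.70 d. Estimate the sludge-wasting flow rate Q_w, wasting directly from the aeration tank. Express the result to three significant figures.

Rearranging the biomass balance for a CMAS with decay, V = Y·Q·ΔS·θ_c / [X·(1+k_d θ_c)] = 0.652 × 2040 × (840 − 10.3) × 7.70 / [3550 × (1 + 0.105 × 7.70)] = 8.5×10^6 / 6420 = 1324 m³.
For wasting at MLVSS concentration, Q_w = V/θ_c = 1324/7.70 = 171.9 m³/d.

Q_w ≈ 172 m³/d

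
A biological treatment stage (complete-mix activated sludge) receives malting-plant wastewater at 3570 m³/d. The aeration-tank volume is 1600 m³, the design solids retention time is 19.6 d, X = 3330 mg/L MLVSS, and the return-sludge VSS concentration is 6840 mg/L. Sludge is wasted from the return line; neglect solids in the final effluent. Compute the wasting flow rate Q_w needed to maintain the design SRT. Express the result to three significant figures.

Q_w ≈ 39.7 m³/d

θ_c = V·X/(Q_w·X_r) when wasting from the recycle, so Q_w = V·X/(θ_c·X_r) = 1600 × 3330 / (19.6 × 6840) = 39.74 m³/d.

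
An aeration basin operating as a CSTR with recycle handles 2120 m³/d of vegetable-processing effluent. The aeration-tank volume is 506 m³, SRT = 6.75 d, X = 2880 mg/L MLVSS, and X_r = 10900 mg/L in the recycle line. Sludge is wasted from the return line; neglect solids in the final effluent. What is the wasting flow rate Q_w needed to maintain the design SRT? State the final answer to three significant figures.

Q_w = (V·X)/(θ_c X_r) = 506.0 × 2880 / (6.75 × 10900) = 19.81 m³/d.

Q_w ≈ 19.8 m³/d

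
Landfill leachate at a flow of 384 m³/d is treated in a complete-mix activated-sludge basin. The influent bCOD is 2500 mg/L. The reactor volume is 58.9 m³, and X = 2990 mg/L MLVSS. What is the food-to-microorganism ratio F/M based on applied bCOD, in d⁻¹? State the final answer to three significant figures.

F/M = applied load / biomass = Q·S₀/(V·X) = 384 × 2500 / (58.90 × 2990) = 5.451 d⁻¹.

F/M ≈ 5.45 d⁻¹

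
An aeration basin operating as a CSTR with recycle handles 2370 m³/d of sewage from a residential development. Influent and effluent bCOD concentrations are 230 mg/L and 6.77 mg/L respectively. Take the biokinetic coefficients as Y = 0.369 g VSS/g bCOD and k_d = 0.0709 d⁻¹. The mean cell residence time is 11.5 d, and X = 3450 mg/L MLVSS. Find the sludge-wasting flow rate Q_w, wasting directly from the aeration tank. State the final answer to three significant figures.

Q_w ≈ 31.2 m³/d

Steady-state biomass mass balance: V·X·(1 + k_d·θ_c) = Y·Q·(S₀ − S)·θ_c, so V = 0.369 × 2370 × (230 − 6.77) × 11.5 / [3450 × (1 + 0.0709 × 11.5)] = 2.25×10^6 / 6263 = 358.5 m³.
Wasting from the aeration tank: Q_w = V / θ_c = 358.5 / 11.5 = 31.17 m³/d.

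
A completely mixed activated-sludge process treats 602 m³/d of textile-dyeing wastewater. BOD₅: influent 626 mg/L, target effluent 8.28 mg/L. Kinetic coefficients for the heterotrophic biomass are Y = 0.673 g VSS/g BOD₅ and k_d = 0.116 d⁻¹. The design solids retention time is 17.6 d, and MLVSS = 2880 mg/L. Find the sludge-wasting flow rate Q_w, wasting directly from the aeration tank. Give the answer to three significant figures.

From the SRT design equation V = Y Q (S₀−S) θ_c / [X (1 + k_d θ_c)] = 0.673 × 602 × (626 − 8.28) × 17.6 / [2880 × (1 + 0.116 × 17.6)] = 4.4×10^6 / 8760 = 502.8 m³.
Wasting from the aeration tank: Q_w = V / θ_c = 502.8 / 17.6 = 28.57 m³/d.

Q_w ≈ 28.6 m³/d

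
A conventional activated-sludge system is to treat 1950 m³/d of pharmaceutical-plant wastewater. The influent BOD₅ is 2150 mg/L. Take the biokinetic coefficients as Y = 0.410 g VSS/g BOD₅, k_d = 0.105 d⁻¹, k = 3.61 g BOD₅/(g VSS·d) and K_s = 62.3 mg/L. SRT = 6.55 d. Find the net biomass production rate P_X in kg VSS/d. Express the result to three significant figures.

P_X ≈ 1010 kg VSS/d

Effluent substrate depends only on kinetics and SRT: S = K_s(1 + k_d θ_c) / [θ_c(Yk − k_d) − 1] = 62.3 × (1 + 0.105 × 6.55) / [6.55 × (0.410 × 3.61 − 0.105) − 1] = 105.1 / 8.007 = 13.13 mg/L.
Y_obs = Y / (1 + k_d θ_c) = 0.410 / (1 + 0.105 × 6.55) = 0.410 / 1.688 = 0.2429.
ΔS = 2150 − 13.1 = 2137 mg/L, so the substrate removal rate is 1950 × 2137/1000 = 4167 kg BOD₅/d.
Biomass produced: P_X = Y_obs·Q·ΔS = 0.2429 × 4167 ≈ 1012 kg VSS/d.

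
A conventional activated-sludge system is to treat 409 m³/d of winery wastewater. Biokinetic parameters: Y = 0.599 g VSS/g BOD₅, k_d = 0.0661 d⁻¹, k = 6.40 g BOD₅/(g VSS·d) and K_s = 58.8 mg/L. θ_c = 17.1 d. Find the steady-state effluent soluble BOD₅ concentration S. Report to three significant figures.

S ≈ 1.97 mg/L

For a completely mixed reactor with recycle the Lawrence–McCarty relation gives S = K_s·(1 + k_d·θ_c) / [θ_c·(Y·k − k_d) − 1] = 58.8 × (1 + 0.0661 × 17.1) / [17.1 × (0.599 × 6.40 − 0.0661) − 1] = 125.3 / 63.42 = 1.975 mg/L.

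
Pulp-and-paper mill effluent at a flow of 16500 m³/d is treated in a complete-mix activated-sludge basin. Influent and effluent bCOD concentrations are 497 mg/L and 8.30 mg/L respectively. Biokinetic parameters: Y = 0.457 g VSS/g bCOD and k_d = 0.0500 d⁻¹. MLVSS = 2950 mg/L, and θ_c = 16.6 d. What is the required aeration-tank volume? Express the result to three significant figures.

Steady-state biomass mass balance: V·X·(1 + k_d·θ_c) = Y·Q·(S₀ − S)·θ_c, so V = 0.457 × 16500 × (497 − 8.30) × 16.6 / [2950 × (1 + 0.0500 × 16.6)] = 6.12×10^7 / 5398 = 11331 m³.

V ≈ 11300 m³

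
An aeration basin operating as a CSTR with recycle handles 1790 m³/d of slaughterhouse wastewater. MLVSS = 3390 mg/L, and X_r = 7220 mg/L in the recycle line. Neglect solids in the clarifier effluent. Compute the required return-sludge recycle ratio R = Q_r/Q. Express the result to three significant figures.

Mass balance around the secondary clarifier (neglecting effluent solids): R = X / (X_r − X) = 3390 / (7220 − 3390) = 0.8851.

R ≈ 0.885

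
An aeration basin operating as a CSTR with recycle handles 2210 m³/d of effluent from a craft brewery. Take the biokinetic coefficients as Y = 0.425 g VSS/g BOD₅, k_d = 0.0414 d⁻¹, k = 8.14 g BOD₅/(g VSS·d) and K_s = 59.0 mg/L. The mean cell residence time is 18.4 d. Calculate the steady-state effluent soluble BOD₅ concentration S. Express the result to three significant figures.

S ≈ 1.68 mg/L

From the Monod/SRT balance for a CMAS, S = K_s·(1+k_d θ_c)/[θ_c·(Y k − k_d) − 1] = 59.0 × (1 + 0.0414 × 18.4) / [18.4 × (0.425 × 8.14 − 0.0414) − 1] = 103.9 / 61.89 = 1.679 mg/L.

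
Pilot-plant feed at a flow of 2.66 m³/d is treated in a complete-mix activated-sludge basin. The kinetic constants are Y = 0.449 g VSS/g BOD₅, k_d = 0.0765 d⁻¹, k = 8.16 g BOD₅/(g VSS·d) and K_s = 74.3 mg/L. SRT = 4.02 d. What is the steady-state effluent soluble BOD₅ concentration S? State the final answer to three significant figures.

S ≈ 7.24 mg/L

Effluent substrate depends only on kinetics and SRT: S = K_s(1 + k_d θ_c) / [θ_c(Yk − k_d) − 1] = 74.3 × (1 + 0.0765 × 4.02) / [4.02 × (0.449 × 8.16 − 0.0765) − 1] = 97.15 / 13.42 = 7.239 mg/L.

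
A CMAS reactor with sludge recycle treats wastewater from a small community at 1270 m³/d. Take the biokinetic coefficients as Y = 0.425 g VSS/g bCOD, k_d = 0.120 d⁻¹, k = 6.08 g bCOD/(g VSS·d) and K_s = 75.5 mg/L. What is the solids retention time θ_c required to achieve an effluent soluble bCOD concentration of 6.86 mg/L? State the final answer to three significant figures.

Specific growth rate at S = 6.86 mg/L: μ = YkS/(K_s+S) = 0.425·6.08·6.86/(75.5+6.86) = 0.2152 d⁻¹.
θ_c = 1/(μ − k_d) = 1/(0.2152 − 0.120) = 1/0.09523 = 10.50 d.

θ_c ≈ 10.5 d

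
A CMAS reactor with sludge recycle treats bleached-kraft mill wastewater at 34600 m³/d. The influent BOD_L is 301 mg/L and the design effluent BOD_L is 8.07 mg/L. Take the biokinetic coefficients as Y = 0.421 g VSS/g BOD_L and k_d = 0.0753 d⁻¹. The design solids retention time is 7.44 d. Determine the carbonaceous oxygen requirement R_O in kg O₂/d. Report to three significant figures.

R_O ≈ 6250 kg O₂/d

Observed yield with endogenous decay: Y_obs = Y / (1 + k_d·θ_c) = 0.421 / (1 + 0.0753 × 7.44) = 0.421 / 1.560 = 0.2698 g VSS/g BOD_L.
Substrate removed = Q·(S₀ − S) = 34600 m³/d × (301 − 8.07) g/m³ = 1.01×10^7 g/d = 10135 kg/d.
P_X = Y_obs·Q·(S₀ − S) = 0.2698 × 10135 = 2735 kg VSS/d.
R_O = Q·(S₀ − S) − 1.42·P_X = 10135 − 1.42 × 2735 = 6252 kg O₂/d.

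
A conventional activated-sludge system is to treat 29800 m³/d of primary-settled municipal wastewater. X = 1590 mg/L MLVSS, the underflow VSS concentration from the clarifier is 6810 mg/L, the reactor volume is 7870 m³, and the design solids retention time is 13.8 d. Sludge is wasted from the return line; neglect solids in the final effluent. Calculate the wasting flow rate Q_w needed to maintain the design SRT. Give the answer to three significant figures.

Wasting from the return line (neglecting effluent solids): Q_w = V·X / (θ_c·X_r) = 7870 × 1590 / (13.8 × 6810) = 133.2 m³/d.

Q_w ≈ 133 m³/d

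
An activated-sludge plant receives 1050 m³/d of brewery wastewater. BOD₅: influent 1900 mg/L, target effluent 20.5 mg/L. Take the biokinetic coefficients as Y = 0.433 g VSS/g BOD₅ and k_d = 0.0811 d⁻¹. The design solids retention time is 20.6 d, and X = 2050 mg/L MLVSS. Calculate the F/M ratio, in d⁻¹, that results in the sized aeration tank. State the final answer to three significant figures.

From the SRT design equation V = Y Q (S₀−S) θ_c / [X (1 + k_d θ_c)] = 0.433 × 1050 × (1900 − 20.5) × 20.6 / [2050 × (1 + 0.0811 × 20.6)] = 1.76×10^7 / 5475 = 3215 m³.
Food-to-microorganism ratio F/M = Q S₀ / (V X) = 1050 × 1900 / (3215 × 2050) = 0.3027 d⁻¹.

F/M ≈ 0.303 d⁻¹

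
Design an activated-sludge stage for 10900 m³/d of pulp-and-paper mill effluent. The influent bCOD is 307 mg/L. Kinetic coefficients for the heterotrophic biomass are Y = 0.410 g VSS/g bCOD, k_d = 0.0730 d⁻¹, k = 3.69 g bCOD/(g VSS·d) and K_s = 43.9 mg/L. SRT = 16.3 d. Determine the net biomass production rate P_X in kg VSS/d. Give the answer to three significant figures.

Effluent substrate depends only on kinetics and SRT: S = K_s(1 + k_d θ_c) / [θ_c(Yk − k_d) − 1] = 43.9 × (1 + 0.0730 × 16.3) / [16.3 × (0.410 × 3.69 − 0.0730) − 1] = 96.14 / 22.47 = 4.278 mg/L.
The observed yield is Y_obs = Y/(1 + k_d·θ_c) = 0.410 / (1 + 0.0730 × 16.3) = 0.410 / 2.190 = 0.1872 g VSS per g bCOD removed.
Mass of bCOD removed per day: Q(S₀ − S) = 10900 × 302.7 g/m³ = 3300 kg/d.
So the net sludge growth is P_X = 0.1872 × 3300 = 617.8 kg VSS/d.

P_X ≈ 618 kg VSS/d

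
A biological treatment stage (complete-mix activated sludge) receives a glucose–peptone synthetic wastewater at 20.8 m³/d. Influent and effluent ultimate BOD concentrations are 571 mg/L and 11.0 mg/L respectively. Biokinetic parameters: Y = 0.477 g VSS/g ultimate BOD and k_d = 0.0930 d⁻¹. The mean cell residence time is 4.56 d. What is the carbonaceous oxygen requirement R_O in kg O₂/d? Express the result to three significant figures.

R_O ≈ 6.11 kg O₂/d

Correct the yield for decay: Y_obs = Y/(1 + k_d θ_c) = 0.477 / (1 + 0.0930 × 4.56) = 0.477 / 1.424 = 0.3350.
Mass of ultimate BOD removed per day: Q(S₀ − S) = 20.8 × 560.0 g/m³ = 11.65 kg/d.
P_X = Y_obs·Q·(S₀ − S) = 0.3350 × 11.65 = 3.902 kg VSS/d.
R_O = Q·ΔS − 1.42 P_X = 11.65 − 5.540 = 6.108 kg O₂/d.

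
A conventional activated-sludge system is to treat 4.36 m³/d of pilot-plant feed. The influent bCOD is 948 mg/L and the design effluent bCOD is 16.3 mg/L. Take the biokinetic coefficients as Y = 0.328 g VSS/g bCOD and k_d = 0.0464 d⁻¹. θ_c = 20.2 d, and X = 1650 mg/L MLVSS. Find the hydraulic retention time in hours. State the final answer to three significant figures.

τ ≈ 46.3 h

Rearranging the biomass balance for a CMAS with decay, V = Y·Q·ΔS·θ_c / [X·(1+k_d θ_c)] = 0.328 × 4.36 × (948 − 16.3) × 20.2 / [1650 × (1 + 0.0464 × 20.2)] = 2.69×10^4 / 3197 = 8.420 m³.
Hydraulic retention time τ = V/Q = 8.420 / 4.36 = 1.931 d = 46.35 h.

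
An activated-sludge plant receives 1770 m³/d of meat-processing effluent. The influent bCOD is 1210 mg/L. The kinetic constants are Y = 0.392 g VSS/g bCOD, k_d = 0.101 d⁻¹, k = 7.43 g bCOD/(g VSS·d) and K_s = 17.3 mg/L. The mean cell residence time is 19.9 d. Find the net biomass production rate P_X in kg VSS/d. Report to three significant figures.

From the Monod/SRT balance for a CMAS, S = K_s·(1+k_d θ_c)/[θ_c·(Y k − k_d) − 1] = 17.3 × (1 + 0.101 × 19.9) / [19.9 × (0.392 × 7.43 − 0.101) − 1] = 52.07 / 54.95 = 0.9476 mg/L.
Y_obs = Y / (1 + k_d θ_c) = 0.392 / (1 + 0.101 × 19.9) = 0.392 / 3.010 = 0.1302.
Substrate removed = Q·(S₀ − S) = 1770 m³/d × (1210 − 0.948) g/m³ = 2.14×10^6 g/d = 2140 kg/d.
P_X = Y_obs · Q(S₀ − S) = 0.1302 × 2140 = 278.7 kg VSS/d.

P_X ≈ 279 kg VSS/d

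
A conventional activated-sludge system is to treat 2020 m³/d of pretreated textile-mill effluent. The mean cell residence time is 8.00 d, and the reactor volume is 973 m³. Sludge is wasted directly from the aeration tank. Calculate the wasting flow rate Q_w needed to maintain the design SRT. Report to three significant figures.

For wasting at MLVSS concentration, Q_w = V/θ_c = 973.0/8.00 = 121.6 m³/d.

Q_w ≈ 122 m³/d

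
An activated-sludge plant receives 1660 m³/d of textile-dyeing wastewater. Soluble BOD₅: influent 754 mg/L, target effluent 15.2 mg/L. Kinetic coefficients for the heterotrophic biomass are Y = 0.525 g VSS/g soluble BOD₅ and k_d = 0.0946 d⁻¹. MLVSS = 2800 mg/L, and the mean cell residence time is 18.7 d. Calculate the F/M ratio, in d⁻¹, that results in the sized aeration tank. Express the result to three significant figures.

F/M ≈ 0.288 d⁻¹

From the SRT design equation V = Y Q (S₀−S) θ_c / [X (1 + k_d θ_c)] = 0.525 × 1660 × (754 − 15.2) × 18.7 / [2800 × (1 + 0.0946 × 18.7)] = 1.2×10^7 / 7753 = 1553 m³.
Food-to-microorganism ratio F/M = Q S₀ / (V X) = 1660 × 754 / (1553 × 2800) = 0.2879 d⁻¹.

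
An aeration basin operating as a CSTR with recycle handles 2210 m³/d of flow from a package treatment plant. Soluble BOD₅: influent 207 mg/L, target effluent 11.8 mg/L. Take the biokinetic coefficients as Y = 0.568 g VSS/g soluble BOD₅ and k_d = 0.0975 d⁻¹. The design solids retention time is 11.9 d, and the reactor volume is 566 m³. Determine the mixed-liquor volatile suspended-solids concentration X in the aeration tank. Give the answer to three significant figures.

X ≈ 2380 mg/L

Solving the biomass balance for X: X = Y Q (S₀−S) θ_c / [V (1+k_d θ_c)] = 0.568 × 2210 × (207 − 11.8) × 11.9 / [566 × (1 + 0.0975 × 11.9)] = 2385 mg/L.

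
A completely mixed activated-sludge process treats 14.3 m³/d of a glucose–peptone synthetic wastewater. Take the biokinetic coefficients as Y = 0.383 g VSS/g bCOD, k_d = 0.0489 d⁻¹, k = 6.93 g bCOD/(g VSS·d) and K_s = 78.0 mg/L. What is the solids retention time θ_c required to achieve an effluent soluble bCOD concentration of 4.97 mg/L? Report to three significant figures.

θ_c ≈ 9.08 d

Specific growth rate at S = 4.97 mg/L: μ = YkS/(K_s+S) = 0.383·6.93·4.97/(78.0+4.97) = 0.1590 d⁻¹.
θ_c = 1/(μ − k_d) = 1/(0.1590 − 0.0489) = 1/0.1101 = 9.084 d.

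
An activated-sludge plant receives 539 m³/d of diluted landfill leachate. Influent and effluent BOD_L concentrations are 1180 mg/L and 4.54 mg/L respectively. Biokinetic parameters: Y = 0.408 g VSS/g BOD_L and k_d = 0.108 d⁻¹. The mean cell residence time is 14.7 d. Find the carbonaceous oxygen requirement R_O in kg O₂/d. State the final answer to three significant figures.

R_O ≈ 492 kg O₂/d

The observed yield is Y_obs = Y/(1 + k_d·θ_c) = 0.408 / (1 + 0.108 × 14.7) = 0.408 / 2.588 = 0.1577 g VSS per g BOD_L removed.
ΔS = 1180 − 4.54 = 1175 mg/L, so the substrate removal rate is 539 × 1175/1000 = 633.6 kg BOD_L/d.
P_X = Y_obs·Q·(S₀ − S) = 0.1577 × 633.6 = 99.90 kg VSS/d.
Carbonaceous O₂ demand = substrate oxidised − cell-mass equivalent = 633.6 − 1.42 × 99.90 = 491.7 kg O₂/d.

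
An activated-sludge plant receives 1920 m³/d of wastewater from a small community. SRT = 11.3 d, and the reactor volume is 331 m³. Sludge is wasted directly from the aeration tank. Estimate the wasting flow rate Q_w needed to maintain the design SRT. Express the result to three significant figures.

Q_w ≈ 29.3 m³/d

With mixed-liquor wasting, θ_c = V/Q_w, so Q_w = V/θ_c = 331.0/11.3 = 29.29 m³/d.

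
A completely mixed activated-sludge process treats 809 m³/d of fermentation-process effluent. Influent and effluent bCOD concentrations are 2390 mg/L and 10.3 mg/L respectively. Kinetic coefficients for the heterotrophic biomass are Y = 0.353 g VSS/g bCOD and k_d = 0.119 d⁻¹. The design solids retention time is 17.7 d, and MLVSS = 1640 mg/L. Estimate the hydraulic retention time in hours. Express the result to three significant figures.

τ ≈ 70.0 h

Steady-state biomass mass balance: V·X·(1 + k_d·θ_c) = Y·Q·(S₀ − S)·θ_c, so V = 0.353 × 809 × (2390 − 10.3) × 17.7 / [1640 × (1 + 0.119 × 17.7)] = 1.2×10^7 / 5094 = 2361 m³.
τ = V/Q = 2361/809 = 2.919 d, or 70.05 h.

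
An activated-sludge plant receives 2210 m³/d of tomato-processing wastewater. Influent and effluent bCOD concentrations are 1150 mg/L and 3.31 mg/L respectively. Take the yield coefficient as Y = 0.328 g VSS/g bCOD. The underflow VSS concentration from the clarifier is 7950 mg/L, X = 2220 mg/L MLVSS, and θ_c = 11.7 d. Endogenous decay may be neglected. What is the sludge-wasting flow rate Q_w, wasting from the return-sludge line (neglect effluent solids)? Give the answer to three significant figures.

Biomass mass balance (decay neglected): V·X = Y·Q·(S₀ − S)·θ_c, so V = 0.328 × 2210 × (1150 − 3.31) × 11.7 / 2220 = 4381 m³.
Wasting from the return line (neglecting effluent solids): Q_w = V·X / (θ_c·X_r) = 4381 × 2220 / (11.7 × 7950) = 104.6 m³/d.

Q_w ≈ 105 m³/d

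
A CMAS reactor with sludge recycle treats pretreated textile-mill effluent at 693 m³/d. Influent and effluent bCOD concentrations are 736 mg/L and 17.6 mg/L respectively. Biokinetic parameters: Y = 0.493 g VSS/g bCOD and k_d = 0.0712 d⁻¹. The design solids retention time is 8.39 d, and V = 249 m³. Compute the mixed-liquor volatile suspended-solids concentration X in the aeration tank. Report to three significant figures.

X = Y·Q·ΔS·θ_c / [V·(1 + k_d θ_c)] = 0.493 × 693 × (736 − 17.6) × 8.39 / [249 × (1 + 0.0712 × 8.39)] = 5177 mg/L.

X ≈ 5180 mg/L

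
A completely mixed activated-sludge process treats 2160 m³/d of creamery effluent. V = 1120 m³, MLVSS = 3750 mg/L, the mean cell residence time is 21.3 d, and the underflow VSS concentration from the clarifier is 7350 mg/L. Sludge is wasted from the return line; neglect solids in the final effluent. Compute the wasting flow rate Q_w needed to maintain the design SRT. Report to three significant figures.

Q_w ≈ 26.8 m³/d

Wasting from the return line (neglecting effluent solids): Q_w = V·X / (θ_c·X_r) = 1120 × 3750 / (21.3 × 7350) = 26.83 m³/d.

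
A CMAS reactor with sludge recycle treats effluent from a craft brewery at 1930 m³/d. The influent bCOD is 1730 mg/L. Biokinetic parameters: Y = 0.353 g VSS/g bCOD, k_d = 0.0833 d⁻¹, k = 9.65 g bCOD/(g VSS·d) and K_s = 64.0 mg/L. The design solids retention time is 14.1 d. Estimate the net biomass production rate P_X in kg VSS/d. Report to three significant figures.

For a completely mixed reactor with recycle the Lawrence–McCarty relation gives S = K_s·(1 + k_d·θ_c) / [θ_c·(Y·k − k_d) − 1] = 64.0 × (1 + 0.0833 × 14.1) / [14.1 × (0.353 × 9.65 − 0.0833) − 1] = 139.2 / 45.86 = 3.035 mg/L.
Correct the yield for decay: Y_obs = Y/(1 + k_d θ_c) = 0.353 / (1 + 0.0833 × 14.1) = 0.353 / 2.175 = 0.1623.
ΔS = 1730 − 3.03 = 1727 mg/L, so the substrate removal rate is 1930 × 1727/1000 = 3333 kg bCOD/d.
P_X = Y_obs · Q(S₀ − S) = 0.1623 × 3333 = 541.1 kg VSS/d.

P_X ≈ 541 kg VSS/d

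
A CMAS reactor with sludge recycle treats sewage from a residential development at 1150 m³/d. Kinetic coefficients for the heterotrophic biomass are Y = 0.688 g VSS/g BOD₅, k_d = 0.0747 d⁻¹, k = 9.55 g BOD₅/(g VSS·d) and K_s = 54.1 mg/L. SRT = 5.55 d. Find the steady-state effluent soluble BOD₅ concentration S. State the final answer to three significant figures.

Effluent substrate depends only on kinetics and SRT: S = K_s(1 + k_d θ_c) / [θ_c(Yk − k_d) − 1] = 54.1 × (1 + 0.0747 × 5.55) / [5.55 × (0.688 × 9.55 − 0.0747) − 1] = 76.53 / 35.05 = 2.183 mg/L.

S ≈ 2.18 mg/L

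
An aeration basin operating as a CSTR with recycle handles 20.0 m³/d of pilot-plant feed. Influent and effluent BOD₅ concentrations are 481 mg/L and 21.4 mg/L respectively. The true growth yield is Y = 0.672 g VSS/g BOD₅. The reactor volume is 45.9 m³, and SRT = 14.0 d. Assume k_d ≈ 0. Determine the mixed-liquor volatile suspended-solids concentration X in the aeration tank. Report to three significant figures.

X ≈ 1880 mg/L

X = Y·Q·ΔS·θ_c / V = 0.672 × 20.0 × (481 − 21.4) × 14.0 / 45.9 = 1884 mg/L.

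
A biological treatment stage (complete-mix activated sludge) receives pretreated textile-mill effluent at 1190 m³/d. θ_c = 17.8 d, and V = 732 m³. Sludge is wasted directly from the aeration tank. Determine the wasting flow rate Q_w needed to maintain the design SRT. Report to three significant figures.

Wasting from the aeration tank: Q_w = V / θ_c = 732.0 / 17.8 = 41.12 m³/d.

Q_w ≈ 41.1 m³/d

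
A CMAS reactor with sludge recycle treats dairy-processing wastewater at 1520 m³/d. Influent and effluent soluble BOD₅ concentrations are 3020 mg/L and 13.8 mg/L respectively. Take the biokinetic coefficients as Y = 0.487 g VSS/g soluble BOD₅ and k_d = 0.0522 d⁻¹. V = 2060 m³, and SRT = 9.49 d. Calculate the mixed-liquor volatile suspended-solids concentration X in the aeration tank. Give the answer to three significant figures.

X = Y·Q·ΔS·θ_c / [V·(1 + k_d θ_c)] = 0.487 × 1520 × (3020 − 13.8) × 9.49 / [2060 × (1 + 0.0522 × 9.49)] = 6855 mg/L.

X ≈ 6860 mg/L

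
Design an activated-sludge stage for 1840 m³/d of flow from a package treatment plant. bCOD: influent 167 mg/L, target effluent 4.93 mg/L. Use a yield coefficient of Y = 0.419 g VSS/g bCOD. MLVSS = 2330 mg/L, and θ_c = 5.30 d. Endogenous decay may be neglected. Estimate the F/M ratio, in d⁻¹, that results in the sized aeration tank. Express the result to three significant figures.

Biomass mass balance (decay neglected): V·X = Y·Q·(S₀ − S)·θ_c, so V = 0.419 × 1840 × (167 − 4.93) × 5.30 / 2330 = 284.2 m³.
Food-to-microorganism ratio F/M = Q S₀ / (V X) = 1840 × 167 / (284.2 × 2330) = 0.4640 d⁻¹.

F/M ≈ 0.464 d⁻¹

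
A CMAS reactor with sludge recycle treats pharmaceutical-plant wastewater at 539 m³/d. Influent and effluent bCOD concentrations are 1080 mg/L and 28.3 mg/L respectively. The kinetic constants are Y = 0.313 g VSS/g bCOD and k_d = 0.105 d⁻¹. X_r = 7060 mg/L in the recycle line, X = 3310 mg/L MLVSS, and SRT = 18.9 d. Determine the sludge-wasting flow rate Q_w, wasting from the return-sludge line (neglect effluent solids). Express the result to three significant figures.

Steady-state biomass mass balance: V·X·(1 + k_d·θ_c) = Y·Q·(S₀ − S)·θ_c, so V = 0.313 × 539 × (1080 − 28.3) × 18.9 / [3310 × (1 + 0.105 × 18.9)] = 3.35×10^6 / 9879 = 339.5 m³.
Q_w = (V·X)/(θ_c X_r) = 339.5 × 3310 / (18.9 × 7060) = 8.421 m³/d.

Q_w ≈ 8.42 m³/d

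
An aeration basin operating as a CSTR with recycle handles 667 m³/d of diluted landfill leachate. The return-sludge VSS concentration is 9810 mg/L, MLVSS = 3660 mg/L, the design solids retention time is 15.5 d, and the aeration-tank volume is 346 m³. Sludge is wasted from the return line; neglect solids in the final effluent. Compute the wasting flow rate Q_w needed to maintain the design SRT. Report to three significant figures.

Q_w ≈ 8.33 m³/d

Q_w = (V·X)/(θ_c X_r) = 346.0 × 3660 / (15.5 × 9810) = 8.328 m³/d.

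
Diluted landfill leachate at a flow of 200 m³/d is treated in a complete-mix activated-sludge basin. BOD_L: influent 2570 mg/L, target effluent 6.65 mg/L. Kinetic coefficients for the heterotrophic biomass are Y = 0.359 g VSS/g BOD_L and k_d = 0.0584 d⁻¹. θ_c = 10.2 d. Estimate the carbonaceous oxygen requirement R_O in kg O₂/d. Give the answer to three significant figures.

R_O ≈ 349 kg O₂/d

The observed yield is Y_obs = Y/(1 + k_d·θ_c) = 0.359 / (1 + 0.0584 × 10.2) = 0.359 / 1.596 = 0.2250 g VSS per g BOD_L removed.
Substrate removed = Q·(S₀ − S) = 200 m³/d × (2570 − 6.65) g/m³ = 5.13×10^5 g/d = 512.7 kg/d.
Biomass synthesised: P_X = Y_obs × 512.7 = 115.3 kg VSS/d.
Carbonaceous O₂ demand = substrate oxidised − cell-mass equivalent = 512.7 − 1.42 × 115.3 = 348.9 kg O₂/d.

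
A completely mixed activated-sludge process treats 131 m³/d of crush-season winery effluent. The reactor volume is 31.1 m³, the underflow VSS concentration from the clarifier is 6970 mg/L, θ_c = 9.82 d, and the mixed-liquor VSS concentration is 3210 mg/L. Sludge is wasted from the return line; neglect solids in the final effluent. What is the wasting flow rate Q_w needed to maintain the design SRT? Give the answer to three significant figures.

Q_w ≈ 1.46 m³/d

Q_w = (V·X)/(θ_c X_r) = 31.10 × 3210 / (9.82 × 6970) = 1.459 m³/d.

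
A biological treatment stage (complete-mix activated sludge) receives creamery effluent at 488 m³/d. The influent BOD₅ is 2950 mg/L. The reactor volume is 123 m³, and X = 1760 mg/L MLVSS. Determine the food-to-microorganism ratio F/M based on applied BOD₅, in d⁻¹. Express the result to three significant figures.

F/M ≈ 6.65 d⁻¹

Food-to-microorganism ratio F/M = Q S₀ / (V X) = 488 × 2950 / (123.0 × 1760) = 6.650 d⁻¹.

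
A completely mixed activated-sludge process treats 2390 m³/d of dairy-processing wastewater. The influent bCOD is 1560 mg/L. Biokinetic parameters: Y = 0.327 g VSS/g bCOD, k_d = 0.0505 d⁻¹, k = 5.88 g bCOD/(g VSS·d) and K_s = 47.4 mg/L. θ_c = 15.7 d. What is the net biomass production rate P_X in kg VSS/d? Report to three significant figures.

P_X ≈ 679 kg VSS/d

Effluent substrate depends only on kinetics and SRT: S = K_s(1 + k_d θ_c) / [θ_c(Yk − k_d) − 1] = 47.4 × (1 + 0.0505 × 15.7) / [15.7 × (0.327 × 5.88 − 0.0505) − 1] = 84.98 / 28.39 = 2.993 mg/L.
Correct the yield for decay: Y_obs = Y/(1 + k_d θ_c) = 0.327 / (1 + 0.0505 × 15.7) = 0.327 / 1.793 = 0.1824.
ΔS = 1560 − 2.99 = 1557 mg/L, so the substrate removal rate is 2390 × 1557/1000 = 3721 kg bCOD/d.
Net biomass production P_X = Y_obs × Q·(S₀ − S) = 0.1824 × 3721 = 678.7 kg VSS/d.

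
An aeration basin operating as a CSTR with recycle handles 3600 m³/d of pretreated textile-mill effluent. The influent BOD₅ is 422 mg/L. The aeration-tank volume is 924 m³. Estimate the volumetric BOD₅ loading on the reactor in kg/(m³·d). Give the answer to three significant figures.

L_v = Q S₀ / V = 3600 × 422 × 10⁻³ / 924.0 = 1.644 kg/(m³·d).

L_v ≈ 1.64 kg BOD₅/(m³·d)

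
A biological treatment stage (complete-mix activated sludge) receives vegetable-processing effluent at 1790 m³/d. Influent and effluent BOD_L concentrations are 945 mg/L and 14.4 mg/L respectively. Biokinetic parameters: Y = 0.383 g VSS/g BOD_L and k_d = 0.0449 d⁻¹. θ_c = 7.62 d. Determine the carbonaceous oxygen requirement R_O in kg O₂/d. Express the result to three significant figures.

Correct the yield for decay: Y_obs = Y/(1 + k_d θ_c) = 0.383 / (1 + 0.0449 × 7.62) = 0.383 / 1.342 = 0.2854.
Q·(S₀ − S) = 1790 × (945 − 14.4) × 10⁻³ = 1666 kg/d removed.
Net sludge production P_X = 0.2854 × 1666 = 475.4 kg VSS/d.
R_O = Q·ΔS − 1.42 P_X = 1666 − 675.0 = 990.8 kg O₂/d.

R_O ≈ 991 kg O₂/d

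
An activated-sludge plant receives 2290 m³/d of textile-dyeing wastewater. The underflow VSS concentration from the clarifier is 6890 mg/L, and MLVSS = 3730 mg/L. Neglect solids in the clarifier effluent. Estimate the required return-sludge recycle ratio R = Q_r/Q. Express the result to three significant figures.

Solids balance on the clarifier gives (1+R)X = R·X_r, so R = X/(X_r − X) = 3730 / (6890 − 3730) = 1.180.

R ≈ 1.18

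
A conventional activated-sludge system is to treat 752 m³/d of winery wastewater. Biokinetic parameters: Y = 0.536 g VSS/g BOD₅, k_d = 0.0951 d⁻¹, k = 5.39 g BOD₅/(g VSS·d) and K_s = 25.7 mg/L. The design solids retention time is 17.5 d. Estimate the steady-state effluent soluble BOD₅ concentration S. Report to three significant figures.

Effluent substrate depends only on kinetics and SRT: S = K_s(1 + k_d θ_c) / [θ_c(Yk − k_d) − 1] = 25.7 × (1 + 0.0951 × 17.5) / [17.5 × (0.536 × 5.39 − 0.0951) − 1] = 68.47 / 47.89 = 1.430 mg/L.

S ≈ 1.43 mg/L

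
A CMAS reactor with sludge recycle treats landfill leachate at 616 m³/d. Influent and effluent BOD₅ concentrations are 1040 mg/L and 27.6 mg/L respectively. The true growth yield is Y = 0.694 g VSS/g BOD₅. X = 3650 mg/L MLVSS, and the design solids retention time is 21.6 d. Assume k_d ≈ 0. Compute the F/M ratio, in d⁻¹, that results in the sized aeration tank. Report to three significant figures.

F/M ≈ 0.0685 d⁻¹

Biomass mass balance (decay neglected): V·X = Y·Q·(S₀ − S)·θ_c, so V = 0.694 × 616 × (1040 − 27.6) × 21.6 / 3650 = 2561 m³.
F/M = applied load / biomass = Q·S₀/(V·X) = 616 × 1040 / (2561 × 3650) = 0.06853 d⁻¹.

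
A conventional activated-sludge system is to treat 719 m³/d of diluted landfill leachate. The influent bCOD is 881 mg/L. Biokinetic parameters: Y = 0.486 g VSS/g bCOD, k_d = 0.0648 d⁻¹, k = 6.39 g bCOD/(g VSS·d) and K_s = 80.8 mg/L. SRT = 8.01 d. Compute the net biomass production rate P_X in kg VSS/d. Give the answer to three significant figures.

P_X ≈ 201 kg VSS/d

Effluent substrate depends only on kinetics and SRT: S = K_s(1 + k_d θ_c) / [θ_c(Yk − k_d) − 1] = 80.8 × (1 + 0.0648 × 8.01) / [8.01 × (0.486 × 6.39 − 0.0648) − 1] = 122.7 / 23.36 = 5.255 mg/L.
Correct the yield for decay: Y_obs = Y/(1 + k_d θ_c) = 0.486 / (1 + 0.0648 × 8.01) = 0.486 / 1.519 = 0.3199.
ΔS = 881 − 5.26 = 875.7 mg/L, so the substrate removal rate is 719 × 875.7/1000 = 629.7 kg bCOD/d.
So the net sludge growth is P_X = 0.3199 × 629.7 = 201.5 kg VSS/d.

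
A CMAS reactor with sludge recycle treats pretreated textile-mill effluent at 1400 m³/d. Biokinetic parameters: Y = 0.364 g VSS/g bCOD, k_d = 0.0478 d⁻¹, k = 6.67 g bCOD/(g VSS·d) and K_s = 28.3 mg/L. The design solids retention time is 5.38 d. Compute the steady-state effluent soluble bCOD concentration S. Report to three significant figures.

From the Monod/SRT balance for a CMAS, S = K_s·(1+k_d θ_c)/[θ_c·(Y k − k_d) − 1] = 28.3 × (1 + 0.0478 × 5.38) / [5.38 × (0.364 × 6.67 − 0.0478) − 1] = 35.58 / 11.80 = 3.014 mg/L.

S ≈ 3.01 mg/L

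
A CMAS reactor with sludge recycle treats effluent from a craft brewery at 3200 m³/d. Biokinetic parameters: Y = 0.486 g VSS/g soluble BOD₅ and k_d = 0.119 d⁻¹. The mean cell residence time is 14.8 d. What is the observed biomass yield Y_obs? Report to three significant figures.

Y_obs ≈ 0.176 g VSS/g soluble BOD₅

The observed yield is Y_obs = Y/(1 + k_d·θ_c) = 0.486 / (1 + 0.119 × 14.8) = 0.486 / 2.761 = 0.1760 g VSS per g soluble BOD₅ removed.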